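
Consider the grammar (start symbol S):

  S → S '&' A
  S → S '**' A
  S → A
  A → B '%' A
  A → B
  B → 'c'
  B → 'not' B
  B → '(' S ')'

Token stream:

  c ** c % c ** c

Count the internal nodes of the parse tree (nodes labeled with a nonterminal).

11

[S [S [S [A [B c]]] ** [A [B c] % [A [B c]]]] ** [A [B c]]]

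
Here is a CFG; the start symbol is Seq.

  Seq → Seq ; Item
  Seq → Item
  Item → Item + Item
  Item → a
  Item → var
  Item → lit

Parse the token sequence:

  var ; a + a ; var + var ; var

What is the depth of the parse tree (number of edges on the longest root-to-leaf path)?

[Seq [Seq [Seq [Seq [Item var]] ; [Item [Item a] + [Item a]]] ; [Item [Item var] + [Item var]]] ; [Item var]]

5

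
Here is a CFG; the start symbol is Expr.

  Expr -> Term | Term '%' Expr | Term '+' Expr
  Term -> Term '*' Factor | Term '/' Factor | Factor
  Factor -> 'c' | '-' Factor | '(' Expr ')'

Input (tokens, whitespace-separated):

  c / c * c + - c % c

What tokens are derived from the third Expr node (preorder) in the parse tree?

[Expr [Term [Term [Term [Factor c]] / [Factor c]] * [Factor c]] + [Expr [Term [Factor - [Factor c]]] % [Expr [Term [Factor c]]]]]

c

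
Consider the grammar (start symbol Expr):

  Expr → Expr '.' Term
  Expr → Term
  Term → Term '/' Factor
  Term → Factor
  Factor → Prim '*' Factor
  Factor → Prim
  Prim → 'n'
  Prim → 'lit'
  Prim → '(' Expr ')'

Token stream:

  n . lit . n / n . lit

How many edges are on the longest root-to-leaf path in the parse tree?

[Expr [Expr [Expr [Expr [Term [Factor [Prim n]]]] . [Term [Factor [Prim lit]]]] . [Term [Term [Factor [Prim n]]] / [Factor [Prim n]]]] . [Term [Factor [Prim lit]]]]

7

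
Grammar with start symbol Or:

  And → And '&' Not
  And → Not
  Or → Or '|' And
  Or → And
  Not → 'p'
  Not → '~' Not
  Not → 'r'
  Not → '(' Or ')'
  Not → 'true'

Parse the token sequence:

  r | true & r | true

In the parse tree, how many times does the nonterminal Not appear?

4

[Or [Or [Or [And [Not r]]] | [And [And [Not true]] & [Not r]]] | [And [Not true]]]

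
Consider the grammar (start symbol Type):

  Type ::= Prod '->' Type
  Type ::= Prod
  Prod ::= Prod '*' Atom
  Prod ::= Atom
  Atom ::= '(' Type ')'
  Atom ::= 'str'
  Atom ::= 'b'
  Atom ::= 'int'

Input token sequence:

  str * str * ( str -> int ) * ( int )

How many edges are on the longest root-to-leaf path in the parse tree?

[Type [Prod [Prod [Prod [Prod [Atom str]] * [Atom str]] * [Atom ( [Type [Prod [Atom str]] -> [Type [Prod [Atom int]]]] )]] * [Atom ( [Type [Prod [Atom int]]] )]]]

8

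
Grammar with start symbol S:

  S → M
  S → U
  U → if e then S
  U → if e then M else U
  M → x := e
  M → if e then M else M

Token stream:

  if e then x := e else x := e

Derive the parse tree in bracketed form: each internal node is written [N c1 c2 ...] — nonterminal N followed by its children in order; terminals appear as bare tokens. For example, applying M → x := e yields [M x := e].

S
M
if e then M else M
if e then x := e else M
if e then x := e else x := e

[S [M if e then [M x := e] else [M x := e]]]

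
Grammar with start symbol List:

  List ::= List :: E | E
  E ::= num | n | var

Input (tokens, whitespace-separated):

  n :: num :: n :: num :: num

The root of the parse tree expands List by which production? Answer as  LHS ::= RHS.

List ::= List :: E

[List [List [List [List [List [E n]] :: [E num]] :: [E n]] :: [E num]] :: [E num]]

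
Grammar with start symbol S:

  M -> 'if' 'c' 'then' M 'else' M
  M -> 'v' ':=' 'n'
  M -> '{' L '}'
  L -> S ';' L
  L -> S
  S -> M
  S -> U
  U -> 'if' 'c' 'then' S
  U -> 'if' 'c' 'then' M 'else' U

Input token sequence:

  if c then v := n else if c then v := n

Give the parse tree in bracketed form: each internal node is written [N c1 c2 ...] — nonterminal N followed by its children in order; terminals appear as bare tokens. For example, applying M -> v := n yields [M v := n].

S
U
if c then M else U
if c then v := n else U
if c then v := n else if c then S
if c then v := n else if c then M
if c then v := n else if c then v := n

[S [U if c then [M v := n] else [U if c then [S [M v := n]]]]]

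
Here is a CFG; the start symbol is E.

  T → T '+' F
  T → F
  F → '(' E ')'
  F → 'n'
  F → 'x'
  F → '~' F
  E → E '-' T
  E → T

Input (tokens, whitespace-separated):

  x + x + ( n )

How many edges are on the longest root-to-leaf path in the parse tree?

6

[E [T [T [T [F x]] + [F x]] + [F ( [E [T [F n]]] )]]]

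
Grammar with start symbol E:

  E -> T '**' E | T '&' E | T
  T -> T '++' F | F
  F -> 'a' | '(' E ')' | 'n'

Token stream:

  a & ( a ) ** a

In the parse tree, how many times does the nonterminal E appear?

[E [T [F a]] & [E [T [F ( [E [T [F a]]] )]] ** [E [T [F a]]]]]

4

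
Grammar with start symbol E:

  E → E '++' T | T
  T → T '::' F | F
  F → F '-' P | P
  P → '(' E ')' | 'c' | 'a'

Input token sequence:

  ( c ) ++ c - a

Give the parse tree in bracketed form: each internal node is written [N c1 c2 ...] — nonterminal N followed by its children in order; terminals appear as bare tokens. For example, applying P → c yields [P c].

[E [E [T [F [P ( [E [T [F [P c]]]] )]]]] ++ [T [F [F [P c]] - [P a]]]]

E
E ++ T
T ++ T
F ++ T
P ++ T
( E ) ++ T
( T ) ++ T
( F ) ++ T
( P ) ++ T
( c ) ++ T
( c ) ++ F
( c ) ++ F - P
( c ) ++ P - P
( c ) ++ c - P
( c ) ++ c - a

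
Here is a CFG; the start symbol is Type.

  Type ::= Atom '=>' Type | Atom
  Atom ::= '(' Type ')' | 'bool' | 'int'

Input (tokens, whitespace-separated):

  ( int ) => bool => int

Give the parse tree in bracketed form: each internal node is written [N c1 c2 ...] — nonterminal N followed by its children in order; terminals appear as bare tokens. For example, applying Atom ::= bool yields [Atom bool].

[Type [Atom ( [Type [Atom int]] )] => [Type [Atom bool] => [Type [Atom int]]]]

Type
Atom => Type
( Type ) => Type
( Atom ) => Type
( int ) => Type
( int ) => Atom => Type
( int ) => bool => Type
( int ) => bool => Atom
( int ) => bool => int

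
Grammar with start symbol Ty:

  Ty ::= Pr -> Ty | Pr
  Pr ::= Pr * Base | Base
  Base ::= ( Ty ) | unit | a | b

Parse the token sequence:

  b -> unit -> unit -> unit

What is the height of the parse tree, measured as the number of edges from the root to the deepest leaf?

6

[Ty [Pr [Base b]] -> [Ty [Pr [Base unit]] -> [Ty [Pr [Base unit]] -> [Ty [Pr [Base unit]]]]]]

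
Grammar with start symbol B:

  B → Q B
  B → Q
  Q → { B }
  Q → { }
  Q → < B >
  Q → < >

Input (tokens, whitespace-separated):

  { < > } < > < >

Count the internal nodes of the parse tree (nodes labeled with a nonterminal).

[B [Q { [B [Q < >]] }] [B [Q < >] [B [Q < >]]]]

8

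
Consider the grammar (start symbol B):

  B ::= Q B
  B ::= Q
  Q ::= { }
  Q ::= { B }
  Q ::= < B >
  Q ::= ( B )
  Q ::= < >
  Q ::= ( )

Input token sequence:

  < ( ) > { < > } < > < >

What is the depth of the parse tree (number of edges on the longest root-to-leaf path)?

[B [Q < [B [Q ( )]] >] [B [Q { [B [Q < >]] }] [B [Q < >] [B [Q < >]]]]]

5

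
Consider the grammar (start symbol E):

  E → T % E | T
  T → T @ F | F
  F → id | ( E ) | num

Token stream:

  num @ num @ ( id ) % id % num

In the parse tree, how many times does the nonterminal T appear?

[E [T [T [T [F num]] @ [F num]] @ [F ( [E [T [F id]]] )]] % [E [T [F id]] % [E [T [F num]]]]]

6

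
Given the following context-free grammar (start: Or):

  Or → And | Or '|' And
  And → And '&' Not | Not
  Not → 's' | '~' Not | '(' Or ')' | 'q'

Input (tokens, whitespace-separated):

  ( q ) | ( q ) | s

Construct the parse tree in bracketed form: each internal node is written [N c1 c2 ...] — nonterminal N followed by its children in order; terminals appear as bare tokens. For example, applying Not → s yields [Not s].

[Or [Or [Or [And [Not ( [Or [And [Not q]]] )]]] | [And [Not ( [Or [And [Not q]]] )]]] | [And [Not s]]]

Or
Or | And
Or | And | And
And | And | And
Not | And | And
( Or ) | And | And
( And ) | And | And
( Not ) | And | And
( q ) | And | And
( q ) | Not | And
( q ) | ( Or ) | And
( q ) | ( And ) | And
( q ) | ( Not ) | And
( q ) | ( q ) | And
( q ) | ( q ) | Not
( q ) | ( q ) | s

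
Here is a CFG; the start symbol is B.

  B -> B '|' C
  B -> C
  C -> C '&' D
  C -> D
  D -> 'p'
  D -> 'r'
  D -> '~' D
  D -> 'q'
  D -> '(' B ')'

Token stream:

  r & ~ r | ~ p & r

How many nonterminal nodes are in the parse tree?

12

[B [B [C [C [D r]] & [D ~ [D r]]]] | [C [C [D ~ [D p]]] & [D r]]]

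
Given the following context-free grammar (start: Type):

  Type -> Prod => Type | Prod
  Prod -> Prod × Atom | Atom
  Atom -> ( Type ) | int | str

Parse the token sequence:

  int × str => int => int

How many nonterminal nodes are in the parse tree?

11

[Type [Prod [Prod [Atom int]] × [Atom str]] => [Type [Prod [Atom int]] => [Type [Prod [Atom int]]]]]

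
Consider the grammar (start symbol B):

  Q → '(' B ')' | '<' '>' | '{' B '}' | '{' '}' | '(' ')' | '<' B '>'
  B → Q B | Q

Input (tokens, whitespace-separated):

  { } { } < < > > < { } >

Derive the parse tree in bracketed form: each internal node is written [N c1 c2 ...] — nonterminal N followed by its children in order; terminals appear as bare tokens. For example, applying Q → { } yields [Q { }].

B
Q B
{ } B
{ } Q B
{ } { } B
{ } { } Q B
{ } { } < B > B
{ } { } < Q > B
{ } { } < < > > B
{ } { } < < > > Q
{ } { } < < > > < B >
{ } { } < < > > < Q >
{ } { } < < > > < { } >

[B [Q { }] [B [Q { }] [B [Q < [B [Q < >]] >] [B [Q < [B [Q { }]] >]]]]]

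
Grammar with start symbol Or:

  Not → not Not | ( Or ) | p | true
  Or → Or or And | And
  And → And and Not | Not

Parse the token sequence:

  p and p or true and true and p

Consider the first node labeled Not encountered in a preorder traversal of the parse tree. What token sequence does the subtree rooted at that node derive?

p

[Or [Or [And [And [Not p]] and [Not p]]] or [And [And [And [Not true]] and [Not true]] and [Not p]]]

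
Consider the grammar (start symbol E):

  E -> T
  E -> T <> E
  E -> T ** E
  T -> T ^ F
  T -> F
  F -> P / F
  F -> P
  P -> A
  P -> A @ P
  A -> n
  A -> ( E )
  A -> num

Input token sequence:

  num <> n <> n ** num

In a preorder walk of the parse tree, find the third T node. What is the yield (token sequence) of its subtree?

n

[E [T [F [P [A num]]]] <> [E [T [F [P [A n]]]] <> [E [T [F [P [A n]]]] ** [E [T [F [P [A num]]]]]]]]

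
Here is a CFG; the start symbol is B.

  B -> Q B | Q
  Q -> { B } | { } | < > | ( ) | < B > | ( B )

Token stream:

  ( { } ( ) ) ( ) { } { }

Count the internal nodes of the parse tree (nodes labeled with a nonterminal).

12

[B [Q ( [B [Q { }] [B [Q ( )]]] )] [B [Q ( )] [B [Q { }] [B [Q { }]]]]]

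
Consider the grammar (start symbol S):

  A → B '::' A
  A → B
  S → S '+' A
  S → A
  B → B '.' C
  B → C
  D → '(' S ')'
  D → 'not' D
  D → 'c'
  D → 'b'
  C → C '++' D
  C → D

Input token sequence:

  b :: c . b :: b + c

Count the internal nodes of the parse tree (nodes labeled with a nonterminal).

21

[S [S [A [B [C [D b]]] :: [A [B [B [C [D c]]] . [C [D b]]] :: [A [B [C [D b]]]]]]] + [A [B [C [D c]]]]]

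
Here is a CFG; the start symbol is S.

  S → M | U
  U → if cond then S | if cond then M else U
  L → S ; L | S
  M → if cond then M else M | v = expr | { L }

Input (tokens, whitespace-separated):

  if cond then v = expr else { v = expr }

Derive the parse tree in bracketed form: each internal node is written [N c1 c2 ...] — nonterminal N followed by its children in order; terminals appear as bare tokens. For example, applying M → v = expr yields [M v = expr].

[S [M if cond then [M v = expr] else [M { [L [S [M v = expr]]] }]]]

S
M
if cond then M else M
if cond then v = expr else M
if cond then v = expr else { L }
if cond then v = expr else { S }
if cond then v = expr else { M }
if cond then v = expr else { v = expr }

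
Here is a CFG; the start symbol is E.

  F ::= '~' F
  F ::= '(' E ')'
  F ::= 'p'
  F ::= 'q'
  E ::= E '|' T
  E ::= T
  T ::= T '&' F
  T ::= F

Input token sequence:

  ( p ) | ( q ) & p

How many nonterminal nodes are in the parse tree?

14

[E [E [T [F ( [E [T [F p]]] )]]] | [T [T [F ( [E [T [F q]]] )]] & [F p]]]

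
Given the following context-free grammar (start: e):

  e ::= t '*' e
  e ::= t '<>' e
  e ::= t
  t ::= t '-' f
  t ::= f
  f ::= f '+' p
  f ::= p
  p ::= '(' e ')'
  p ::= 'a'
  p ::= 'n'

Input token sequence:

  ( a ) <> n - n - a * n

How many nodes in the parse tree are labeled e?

4

[e [t [f [p ( [e [t [f [p a]]]] )]]] <> [e [t [t [t [f [p n]]] - [f [p n]]] - [f [p a]]] * [e [t [f [p n]]]]]]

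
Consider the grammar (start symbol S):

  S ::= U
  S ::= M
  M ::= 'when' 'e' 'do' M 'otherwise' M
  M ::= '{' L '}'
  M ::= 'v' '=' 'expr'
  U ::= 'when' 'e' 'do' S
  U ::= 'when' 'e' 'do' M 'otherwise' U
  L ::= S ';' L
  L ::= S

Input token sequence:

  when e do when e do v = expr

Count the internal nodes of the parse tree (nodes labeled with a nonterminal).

6

[S [U when e do [S [U when e do [S [M v = expr]]]]]]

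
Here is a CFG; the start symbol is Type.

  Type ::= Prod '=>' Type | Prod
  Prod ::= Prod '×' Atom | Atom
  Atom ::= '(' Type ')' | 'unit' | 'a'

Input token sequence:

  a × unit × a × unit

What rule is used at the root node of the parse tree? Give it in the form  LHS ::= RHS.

[Type [Prod [Prod [Prod [Prod [Atom a]] × [Atom unit]] × [Atom a]] × [Atom unit]]]

Type ::= Prod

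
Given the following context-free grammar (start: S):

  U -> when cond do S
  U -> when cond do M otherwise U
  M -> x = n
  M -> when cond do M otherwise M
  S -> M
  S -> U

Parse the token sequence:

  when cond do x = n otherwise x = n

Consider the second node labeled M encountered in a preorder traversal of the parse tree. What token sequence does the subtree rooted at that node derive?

[S [M when cond do [M x = n] otherwise [M x = n]]]

x = n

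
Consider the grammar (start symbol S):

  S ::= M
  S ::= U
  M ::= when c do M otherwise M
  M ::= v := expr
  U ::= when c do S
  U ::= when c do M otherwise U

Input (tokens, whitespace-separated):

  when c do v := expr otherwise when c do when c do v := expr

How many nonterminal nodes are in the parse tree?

8

[S [U when c do [M v := expr] otherwise [U when c do [S [U when c do [S [M v := expr]]]]]]]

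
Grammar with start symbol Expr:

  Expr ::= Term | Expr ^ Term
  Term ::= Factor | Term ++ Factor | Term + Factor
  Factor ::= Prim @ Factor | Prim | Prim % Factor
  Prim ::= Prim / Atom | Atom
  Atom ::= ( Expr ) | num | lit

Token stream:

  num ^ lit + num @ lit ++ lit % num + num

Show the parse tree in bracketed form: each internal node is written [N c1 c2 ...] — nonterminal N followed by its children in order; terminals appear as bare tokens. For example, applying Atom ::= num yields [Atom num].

[Expr [Expr [Term [Factor [Prim [Atom num]]]]] ^ [Term [Term [Term [Term [Factor [Prim [Atom lit]]]] + [Factor [Prim [Atom num]] @ [Factor [Prim [Atom lit]]]]] ++ [Factor [Prim [Atom lit]] % [Factor [Prim [Atom num]]]]] + [Factor [Prim [Atom num]]]]]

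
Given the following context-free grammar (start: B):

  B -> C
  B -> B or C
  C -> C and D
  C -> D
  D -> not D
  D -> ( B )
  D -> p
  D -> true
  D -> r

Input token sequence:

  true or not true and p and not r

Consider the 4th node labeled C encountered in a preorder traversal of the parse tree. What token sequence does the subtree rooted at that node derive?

not true

[B [B [C [D true]]] or [C [C [C [D not [D true]]] and [D p]] and [D not [D r]]]]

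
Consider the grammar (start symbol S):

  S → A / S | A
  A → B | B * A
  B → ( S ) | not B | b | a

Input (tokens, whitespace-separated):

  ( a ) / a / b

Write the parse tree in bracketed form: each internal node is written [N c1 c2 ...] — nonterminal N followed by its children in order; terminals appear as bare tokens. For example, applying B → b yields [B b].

[S [A [B ( [S [A [B a]]] )]] / [S [A [B a]] / [S [A [B b]]]]]

S
A / S
B / S
( S ) / S
( A ) / S
( B ) / S
( a ) / S
( a ) / A / S
( a ) / B / S
( a ) / a / S
( a ) / a / A
( a ) / a / B
( a ) / a / b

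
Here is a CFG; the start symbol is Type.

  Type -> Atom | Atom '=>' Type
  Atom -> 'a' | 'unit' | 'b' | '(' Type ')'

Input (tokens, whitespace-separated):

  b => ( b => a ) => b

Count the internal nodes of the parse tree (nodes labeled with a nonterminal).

[Type [Atom b] => [Type [Atom ( [Type [Atom b] => [Type [Atom a]]] )] => [Type [Atom b]]]]

10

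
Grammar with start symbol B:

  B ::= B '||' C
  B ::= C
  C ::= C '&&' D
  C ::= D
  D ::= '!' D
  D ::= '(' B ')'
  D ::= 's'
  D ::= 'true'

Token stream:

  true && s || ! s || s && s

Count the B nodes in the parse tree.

[B [B [B [C [C [D true]] && [D s]]] || [C [D ! [D s]]]] || [C [C [D s]] && [D s]]]

3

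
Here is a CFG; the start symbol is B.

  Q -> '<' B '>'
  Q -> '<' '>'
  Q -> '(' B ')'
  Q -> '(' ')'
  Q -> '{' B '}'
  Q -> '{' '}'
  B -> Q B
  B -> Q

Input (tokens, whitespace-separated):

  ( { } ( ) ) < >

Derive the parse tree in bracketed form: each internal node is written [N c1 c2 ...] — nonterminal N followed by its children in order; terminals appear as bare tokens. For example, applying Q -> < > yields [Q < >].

[B [Q ( [B [Q { }] [B [Q ( )]]] )] [B [Q < >]]]

B
Q B
( B ) B
( Q B ) B
( { } B ) B
( { } Q ) B
( { } ( ) ) B
( { } ( ) ) Q
( { } ( ) ) < >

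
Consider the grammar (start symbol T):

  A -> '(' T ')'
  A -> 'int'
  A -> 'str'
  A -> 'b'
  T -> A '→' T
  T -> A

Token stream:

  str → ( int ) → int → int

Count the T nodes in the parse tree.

[T [A str] → [T [A ( [T [A int]] )] → [T [A int] → [T [A int]]]]]

5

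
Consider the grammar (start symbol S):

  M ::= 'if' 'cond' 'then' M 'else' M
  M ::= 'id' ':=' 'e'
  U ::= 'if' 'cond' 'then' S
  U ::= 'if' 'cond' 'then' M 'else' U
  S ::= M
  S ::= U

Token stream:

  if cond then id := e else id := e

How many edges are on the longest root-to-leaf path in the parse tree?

[S [M if cond then [M id := e] else [M id := e]]]

3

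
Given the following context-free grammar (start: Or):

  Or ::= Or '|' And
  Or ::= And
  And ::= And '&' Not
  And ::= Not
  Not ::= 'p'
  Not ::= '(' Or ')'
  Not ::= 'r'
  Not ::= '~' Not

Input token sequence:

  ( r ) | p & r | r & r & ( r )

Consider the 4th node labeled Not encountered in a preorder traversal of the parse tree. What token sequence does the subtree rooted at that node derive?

r

[Or [Or [Or [And [Not ( [Or [And [Not r]]] )]]] | [And [And [Not p]] & [Not r]]] | [And [And [And [Not r]] & [Not r]] & [Not ( [Or [And [Not r]]] )]]]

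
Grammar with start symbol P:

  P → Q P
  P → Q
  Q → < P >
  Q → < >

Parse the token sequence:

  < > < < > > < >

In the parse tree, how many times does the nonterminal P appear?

4

[P [Q < >] [P [Q < [P [Q < >]] >] [P [Q < >]]]]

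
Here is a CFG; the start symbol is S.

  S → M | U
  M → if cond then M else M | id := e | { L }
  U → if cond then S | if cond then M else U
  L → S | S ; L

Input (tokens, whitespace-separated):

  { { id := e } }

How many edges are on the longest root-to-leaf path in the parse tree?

[S [M { [L [S [M { [L [S [M id := e]]] }]]] }]]

8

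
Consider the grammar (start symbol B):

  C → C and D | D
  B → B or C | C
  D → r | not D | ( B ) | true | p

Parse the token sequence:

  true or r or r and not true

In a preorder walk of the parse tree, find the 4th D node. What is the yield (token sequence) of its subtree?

not true

[B [B [B [C [D true]]] or [C [D r]]] or [C [C [D r]] and [D not [D true]]]]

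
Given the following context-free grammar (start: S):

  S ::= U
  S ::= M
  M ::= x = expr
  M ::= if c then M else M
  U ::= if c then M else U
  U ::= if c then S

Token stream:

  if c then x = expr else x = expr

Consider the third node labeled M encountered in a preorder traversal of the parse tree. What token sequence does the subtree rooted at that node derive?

[S [M if c then [M x = expr] else [M x = expr]]]

x = expr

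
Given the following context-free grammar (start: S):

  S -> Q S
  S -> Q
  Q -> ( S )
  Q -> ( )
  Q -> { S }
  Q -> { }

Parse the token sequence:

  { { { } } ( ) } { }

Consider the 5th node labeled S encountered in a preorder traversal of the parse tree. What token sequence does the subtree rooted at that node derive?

{ }

[S [Q { [S [Q { [S [Q { }]] }] [S [Q ( )]]] }] [S [Q { }]]]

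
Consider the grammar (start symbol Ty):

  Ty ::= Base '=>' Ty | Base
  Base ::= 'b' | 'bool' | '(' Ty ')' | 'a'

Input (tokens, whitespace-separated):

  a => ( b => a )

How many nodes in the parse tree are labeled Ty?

4

[Ty [Base a] => [Ty [Base ( [Ty [Base b] => [Ty [Base a]]] )]]]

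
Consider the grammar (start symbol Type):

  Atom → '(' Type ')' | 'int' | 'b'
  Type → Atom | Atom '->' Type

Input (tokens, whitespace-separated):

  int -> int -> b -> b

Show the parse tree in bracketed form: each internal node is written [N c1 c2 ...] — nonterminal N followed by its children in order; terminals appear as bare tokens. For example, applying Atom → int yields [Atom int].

[Type [Atom int] -> [Type [Atom int] -> [Type [Atom b] -> [Type [Atom b]]]]]

Type
Atom -> Type
int -> Type
int -> Atom -> Type
int -> int -> Type
int -> int -> Atom -> Type
int -> int -> b -> Type
int -> int -> b -> Atom
int -> int -> b -> b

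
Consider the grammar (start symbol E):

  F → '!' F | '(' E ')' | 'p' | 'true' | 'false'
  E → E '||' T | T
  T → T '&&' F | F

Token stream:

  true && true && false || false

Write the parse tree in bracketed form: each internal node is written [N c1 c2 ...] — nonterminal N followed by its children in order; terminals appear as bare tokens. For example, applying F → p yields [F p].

E
E || T
T || T
T && F || T
T && F && F || T
F && F && F || T
true && F && F || T
true && true && F || T
true && true && false || T
true && true && false || F
true && true && false || false

[E [E [T [T [T [F true]] && [F true]] && [F false]]] || [T [F false]]]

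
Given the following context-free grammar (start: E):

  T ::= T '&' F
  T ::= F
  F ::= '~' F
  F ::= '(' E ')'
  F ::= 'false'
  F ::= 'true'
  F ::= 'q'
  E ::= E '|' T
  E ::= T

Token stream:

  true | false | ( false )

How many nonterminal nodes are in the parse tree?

12

[E [E [E [T [F true]]] | [T [F false]]] | [T [F ( [E [T [F false]]] )]]]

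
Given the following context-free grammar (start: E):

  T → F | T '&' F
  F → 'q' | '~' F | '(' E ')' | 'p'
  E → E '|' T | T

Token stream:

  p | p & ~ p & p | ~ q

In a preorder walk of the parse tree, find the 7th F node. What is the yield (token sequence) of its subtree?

[E [E [E [T [F p]]] | [T [T [T [F p]] & [F ~ [F p]]] & [F p]]] | [T [F ~ [F q]]]]

q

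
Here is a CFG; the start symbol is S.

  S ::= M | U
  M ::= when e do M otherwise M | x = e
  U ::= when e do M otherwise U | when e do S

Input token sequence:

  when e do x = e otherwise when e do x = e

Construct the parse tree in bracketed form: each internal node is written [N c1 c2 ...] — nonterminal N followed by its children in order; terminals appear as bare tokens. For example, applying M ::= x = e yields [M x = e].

[S [U when e do [M x = e] otherwise [U when e do [S [M x = e]]]]]

S
U
when e do M otherwise U
when e do x = e otherwise U
when e do x = e otherwise when e do S
when e do x = e otherwise when e do M
when e do x = e otherwise when e do x = e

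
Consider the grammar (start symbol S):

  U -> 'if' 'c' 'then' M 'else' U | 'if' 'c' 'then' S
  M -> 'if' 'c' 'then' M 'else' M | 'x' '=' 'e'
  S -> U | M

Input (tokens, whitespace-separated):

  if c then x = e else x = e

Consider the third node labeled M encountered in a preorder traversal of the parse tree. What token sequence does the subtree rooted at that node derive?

x = e

[S [M if c then [M x = e] else [M x = e]]]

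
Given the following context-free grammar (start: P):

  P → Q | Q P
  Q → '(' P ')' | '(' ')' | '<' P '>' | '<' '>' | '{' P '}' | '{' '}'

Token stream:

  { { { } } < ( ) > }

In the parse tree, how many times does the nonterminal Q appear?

[P [Q { [P [Q { [P [Q { }]] }] [P [Q < [P [Q ( )]] >]]] }]]

5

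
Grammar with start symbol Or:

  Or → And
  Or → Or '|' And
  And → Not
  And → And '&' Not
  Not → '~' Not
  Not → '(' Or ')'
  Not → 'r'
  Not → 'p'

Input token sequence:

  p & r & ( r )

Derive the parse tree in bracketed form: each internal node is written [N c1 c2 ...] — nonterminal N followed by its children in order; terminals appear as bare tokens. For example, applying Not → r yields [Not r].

[Or [And [And [And [Not p]] & [Not r]] & [Not ( [Or [And [Not r]]] )]]]

Or
And
And & Not
And & Not & Not
Not & Not & Not
p & Not & Not
p & r & Not
p & r & ( Or )
p & r & ( And )
p & r & ( Not )
p & r & ( r )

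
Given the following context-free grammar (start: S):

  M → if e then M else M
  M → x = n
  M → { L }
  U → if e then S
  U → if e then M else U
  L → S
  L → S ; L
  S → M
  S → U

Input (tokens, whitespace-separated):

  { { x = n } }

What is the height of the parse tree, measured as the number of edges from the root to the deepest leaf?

[S [M { [L [S [M { [L [S [M x = n]]] }]]] }]]

8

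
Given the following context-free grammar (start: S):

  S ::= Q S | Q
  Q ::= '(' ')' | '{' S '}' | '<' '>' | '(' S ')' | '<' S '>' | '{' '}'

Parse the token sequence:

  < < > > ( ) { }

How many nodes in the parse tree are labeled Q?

4

[S [Q < [S [Q < >]] >] [S [Q ( )] [S [Q { }]]]]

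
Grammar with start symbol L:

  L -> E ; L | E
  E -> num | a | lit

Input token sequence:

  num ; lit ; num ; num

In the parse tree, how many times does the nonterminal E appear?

[L [E num] ; [L [E lit] ; [L [E num] ; [L [E num]]]]]

4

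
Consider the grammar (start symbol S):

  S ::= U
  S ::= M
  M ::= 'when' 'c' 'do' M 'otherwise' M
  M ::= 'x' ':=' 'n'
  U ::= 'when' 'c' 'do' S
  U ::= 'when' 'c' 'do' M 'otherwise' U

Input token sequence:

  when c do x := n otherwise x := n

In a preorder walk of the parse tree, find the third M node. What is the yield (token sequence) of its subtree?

x := n

[S [M when c do [M x := n] otherwise [M x := n]]]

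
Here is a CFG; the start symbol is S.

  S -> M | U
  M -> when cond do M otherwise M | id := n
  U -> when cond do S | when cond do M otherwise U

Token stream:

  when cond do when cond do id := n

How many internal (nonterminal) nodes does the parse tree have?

[S [U when cond do [S [U when cond do [S [M id := n]]]]]]

6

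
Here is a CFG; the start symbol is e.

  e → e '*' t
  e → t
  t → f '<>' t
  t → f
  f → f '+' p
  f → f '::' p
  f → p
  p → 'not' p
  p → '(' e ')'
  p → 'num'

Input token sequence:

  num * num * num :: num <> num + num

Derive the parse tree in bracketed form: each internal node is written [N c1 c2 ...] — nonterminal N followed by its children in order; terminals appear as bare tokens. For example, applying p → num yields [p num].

[e [e [e [t [f [p num]]]] * [t [f [p num]]]] * [t [f [f [p num]] :: [p num]] <> [t [f [f [p num]] + [p num]]]]]

e
e * t
e * t * t
t * t * t
f * t * t
p * t * t
num * t * t
num * f * t
num * p * t
num * num * t
num * num * f <> t
num * num * f :: p <> t
num * num * p :: p <> t
num * num * num :: p <> t
num * num * num :: num <> t
num * num * num :: num <> f
num * num * num :: num <> f + p
num * num * num :: num <> p + p
num * num * num :: num <> num + p
num * num * num :: num <> num + num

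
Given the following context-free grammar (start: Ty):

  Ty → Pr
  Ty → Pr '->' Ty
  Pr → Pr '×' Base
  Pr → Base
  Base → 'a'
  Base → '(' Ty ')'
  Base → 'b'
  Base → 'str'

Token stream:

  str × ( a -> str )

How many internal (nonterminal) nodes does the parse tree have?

[Ty [Pr [Pr [Base str]] × [Base ( [Ty [Pr [Base a]] -> [Ty [Pr [Base str]]]] )]]]

11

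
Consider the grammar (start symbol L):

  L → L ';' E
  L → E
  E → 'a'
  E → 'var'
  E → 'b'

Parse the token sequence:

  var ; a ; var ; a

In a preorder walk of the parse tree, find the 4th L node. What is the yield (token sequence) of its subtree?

var

[L [L [L [L [E var]] ; [E a]] ; [E var]] ; [E a]]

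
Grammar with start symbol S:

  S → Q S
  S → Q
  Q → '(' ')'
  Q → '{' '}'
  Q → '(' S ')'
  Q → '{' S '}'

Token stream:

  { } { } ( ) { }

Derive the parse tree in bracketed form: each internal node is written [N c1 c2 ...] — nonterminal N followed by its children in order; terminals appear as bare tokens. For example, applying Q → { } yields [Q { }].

[S [Q { }] [S [Q { }] [S [Q ( )] [S [Q { }]]]]]

S
Q S
{ } S
{ } Q S
{ } { } S
{ } { } Q S
{ } { } ( ) S
{ } { } ( ) Q
{ } { } ( ) { }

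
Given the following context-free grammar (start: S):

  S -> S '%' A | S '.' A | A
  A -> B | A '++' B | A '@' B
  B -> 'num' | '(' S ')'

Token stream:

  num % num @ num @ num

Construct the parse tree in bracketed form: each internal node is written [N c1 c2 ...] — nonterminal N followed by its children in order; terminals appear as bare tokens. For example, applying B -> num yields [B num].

[S [S [A [B num]]] % [A [A [A [B num]] @ [B num]] @ [B num]]]

S
S % A
A % A
B % A
num % A
num % A @ B
num % A @ B @ B
num % B @ B @ B
num % num @ B @ B
num % num @ num @ B
num % num @ num @ num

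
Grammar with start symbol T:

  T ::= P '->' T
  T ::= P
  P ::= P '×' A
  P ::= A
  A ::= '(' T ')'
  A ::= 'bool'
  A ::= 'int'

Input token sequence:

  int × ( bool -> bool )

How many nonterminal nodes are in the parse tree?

11

[T [P [P [A int]] × [A ( [T [P [A bool]] -> [T [P [A bool]]]] )]]]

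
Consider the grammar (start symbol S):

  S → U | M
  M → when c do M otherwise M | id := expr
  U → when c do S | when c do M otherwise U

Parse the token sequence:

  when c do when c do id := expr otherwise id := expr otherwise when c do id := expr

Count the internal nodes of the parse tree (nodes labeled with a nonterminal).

8

[S [U when c do [M when c do [M id := expr] otherwise [M id := expr]] otherwise [U when c do [S [M id := expr]]]]]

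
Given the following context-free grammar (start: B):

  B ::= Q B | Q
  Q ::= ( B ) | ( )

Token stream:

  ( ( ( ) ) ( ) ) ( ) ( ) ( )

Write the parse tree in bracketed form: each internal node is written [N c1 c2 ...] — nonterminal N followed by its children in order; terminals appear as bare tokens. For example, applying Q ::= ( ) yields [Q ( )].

[B [Q ( [B [Q ( [B [Q ( )]] )] [B [Q ( )]]] )] [B [Q ( )] [B [Q ( )] [B [Q ( )]]]]]

B
Q B
( B ) B
( Q B ) B
( ( B ) B ) B
( ( Q ) B ) B
( ( ( ) ) B ) B
( ( ( ) ) Q ) B
( ( ( ) ) ( ) ) B
( ( ( ) ) ( ) ) Q B
( ( ( ) ) ( ) ) ( ) B
( ( ( ) ) ( ) ) ( ) Q B
( ( ( ) ) ( ) ) ( ) ( ) B
( ( ( ) ) ( ) ) ( ) ( ) Q
( ( ( ) ) ( ) ) ( ) ( ) ( )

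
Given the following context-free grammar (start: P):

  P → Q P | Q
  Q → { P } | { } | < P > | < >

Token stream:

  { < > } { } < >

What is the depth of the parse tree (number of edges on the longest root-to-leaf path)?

[P [Q { [P [Q < >]] }] [P [Q { }] [P [Q < >]]]]

4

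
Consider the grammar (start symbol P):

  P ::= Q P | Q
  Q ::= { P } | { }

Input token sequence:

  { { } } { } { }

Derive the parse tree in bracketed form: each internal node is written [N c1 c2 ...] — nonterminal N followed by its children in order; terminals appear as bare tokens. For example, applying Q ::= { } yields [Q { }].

[P [Q { [P [Q { }]] }] [P [Q { }] [P [Q { }]]]]

P
Q P
{ P } P
{ Q } P
{ { } } P
{ { } } Q P
{ { } } { } P
{ { } } { } Q
{ { } } { } { }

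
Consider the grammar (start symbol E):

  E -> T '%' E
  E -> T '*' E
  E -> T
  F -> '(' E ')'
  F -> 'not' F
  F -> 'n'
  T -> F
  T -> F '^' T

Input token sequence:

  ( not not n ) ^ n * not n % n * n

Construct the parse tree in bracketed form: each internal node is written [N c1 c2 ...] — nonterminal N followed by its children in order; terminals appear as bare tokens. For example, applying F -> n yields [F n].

[E [T [F ( [E [T [F not [F not [F n]]]]] )] ^ [T [F n]]] * [E [T [F not [F n]]] % [E [T [F n]] * [E [T [F n]]]]]]

E
T * E
F ^ T * E
( E ) ^ T * E
( T ) ^ T * E
( F ) ^ T * E
( not F ) ^ T * E
( not not F ) ^ T * E
( not not n ) ^ T * E
( not not n ) ^ F * E
( not not n ) ^ n * E
( not not n ) ^ n * T % E
( not not n ) ^ n * F % E
( not not n ) ^ n * not F % E
( not not n ) ^ n * not n % E
( not not n ) ^ n * not n % T * E
( not not n ) ^ n * not n % F * E
( not not n ) ^ n * not n % n * E
( not not n ) ^ n * not n % n * T
( not not n ) ^ n * not n % n * F
( not not n ) ^ n * not n % n * n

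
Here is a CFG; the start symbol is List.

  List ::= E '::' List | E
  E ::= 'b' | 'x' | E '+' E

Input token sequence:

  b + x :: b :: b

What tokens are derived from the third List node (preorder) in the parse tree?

b

[List [E [E b] + [E x]] :: [List [E b] :: [List [E b]]]]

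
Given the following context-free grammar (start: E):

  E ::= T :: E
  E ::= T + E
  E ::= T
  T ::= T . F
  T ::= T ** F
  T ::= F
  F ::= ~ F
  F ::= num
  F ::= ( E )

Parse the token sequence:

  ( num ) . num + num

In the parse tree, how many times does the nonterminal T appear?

[E [T [T [F ( [E [T [F num]]] )]] . [F num]] + [E [T [F num]]]]

4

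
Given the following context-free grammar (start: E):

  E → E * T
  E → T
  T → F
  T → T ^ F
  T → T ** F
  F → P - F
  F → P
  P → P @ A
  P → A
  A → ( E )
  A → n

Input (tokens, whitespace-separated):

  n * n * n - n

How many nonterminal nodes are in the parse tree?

18

[E [E [E [T [F [P [A n]]]]] * [T [F [P [A n]]]]] * [T [F [P [A n]] - [F [P [A n]]]]]]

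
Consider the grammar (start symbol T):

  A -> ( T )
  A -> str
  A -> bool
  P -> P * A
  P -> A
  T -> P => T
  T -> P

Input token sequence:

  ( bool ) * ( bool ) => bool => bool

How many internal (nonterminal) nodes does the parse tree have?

17

[T [P [P [A ( [T [P [A bool]]] )]] * [A ( [T [P [A bool]]] )]] => [T [P [A bool]] => [T [P [A bool]]]]]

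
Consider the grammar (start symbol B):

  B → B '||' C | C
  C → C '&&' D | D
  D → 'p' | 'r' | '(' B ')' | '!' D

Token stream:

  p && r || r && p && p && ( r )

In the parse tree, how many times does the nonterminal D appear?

[B [B [C [C [D p]] && [D r]]] || [C [C [C [C [D r]] && [D p]] && [D p]] && [D ( [B [C [D r]]] )]]]

7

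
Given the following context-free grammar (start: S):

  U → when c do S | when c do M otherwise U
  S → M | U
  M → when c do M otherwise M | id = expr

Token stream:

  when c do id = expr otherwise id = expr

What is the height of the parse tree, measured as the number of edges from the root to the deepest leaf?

3

[S [M when c do [M id = expr] otherwise [M id = expr]]]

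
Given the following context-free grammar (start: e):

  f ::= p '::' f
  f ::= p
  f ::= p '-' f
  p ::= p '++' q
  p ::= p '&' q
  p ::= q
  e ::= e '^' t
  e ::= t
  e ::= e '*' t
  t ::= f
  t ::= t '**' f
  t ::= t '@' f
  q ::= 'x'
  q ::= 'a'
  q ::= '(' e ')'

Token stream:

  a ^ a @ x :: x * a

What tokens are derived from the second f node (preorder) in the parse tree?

[e [e [e [t [f [p [q a]]]]] ^ [t [t [f [p [q a]]]] @ [f [p [q x]] :: [f [p [q x]]]]]] * [t [f [p [q a]]]]]

a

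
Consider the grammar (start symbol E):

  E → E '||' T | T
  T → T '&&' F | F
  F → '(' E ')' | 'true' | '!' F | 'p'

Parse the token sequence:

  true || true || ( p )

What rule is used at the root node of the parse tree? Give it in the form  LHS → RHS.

E → E '||' T

[E [E [E [T [F true]]] || [T [F true]]] || [T [F ( [E [T [F p]]] )]]]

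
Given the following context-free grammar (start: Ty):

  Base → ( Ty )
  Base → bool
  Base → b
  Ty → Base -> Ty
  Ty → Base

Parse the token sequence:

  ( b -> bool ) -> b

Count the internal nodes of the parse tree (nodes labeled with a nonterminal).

8

[Ty [Base ( [Ty [Base b] -> [Ty [Base bool]]] )] -> [Ty [Base b]]]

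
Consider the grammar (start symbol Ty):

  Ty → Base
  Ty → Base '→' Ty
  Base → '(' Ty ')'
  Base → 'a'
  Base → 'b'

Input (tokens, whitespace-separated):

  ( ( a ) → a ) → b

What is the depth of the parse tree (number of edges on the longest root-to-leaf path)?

[Ty [Base ( [Ty [Base ( [Ty [Base a]] )] → [Ty [Base a]]] )] → [Ty [Base b]]]

6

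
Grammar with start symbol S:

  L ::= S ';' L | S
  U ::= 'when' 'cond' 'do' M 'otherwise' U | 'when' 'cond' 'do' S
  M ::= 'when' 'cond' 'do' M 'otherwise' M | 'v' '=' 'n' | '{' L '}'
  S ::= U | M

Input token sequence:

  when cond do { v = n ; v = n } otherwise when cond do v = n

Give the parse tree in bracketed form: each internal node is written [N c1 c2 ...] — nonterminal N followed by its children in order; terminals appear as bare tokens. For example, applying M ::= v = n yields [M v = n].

S
U
when cond do M otherwise U
when cond do { L } otherwise U
when cond do { S ; L } otherwise U
when cond do { M ; L } otherwise U
when cond do { v = n ; L } otherwise U
when cond do { v = n ; S } otherwise U
when cond do { v = n ; M } otherwise U
when cond do { v = n ; v = n } otherwise U
when cond do { v = n ; v = n } otherwise when cond do S
when cond do { v = n ; v = n } otherwise when cond do M
when cond do { v = n ; v = n } otherwise when cond do v = n

[S [U when cond do [M { [L [S [M v = n]] ; [L [S [M v = n]]]] }] otherwise [U when cond do [S [M v = n]]]]]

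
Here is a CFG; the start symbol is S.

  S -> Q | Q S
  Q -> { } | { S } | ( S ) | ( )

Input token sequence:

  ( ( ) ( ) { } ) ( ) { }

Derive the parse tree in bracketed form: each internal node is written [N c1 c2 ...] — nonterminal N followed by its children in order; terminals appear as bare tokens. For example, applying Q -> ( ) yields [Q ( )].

[S [Q ( [S [Q ( )] [S [Q ( )] [S [Q { }]]]] )] [S [Q ( )] [S [Q { }]]]]

S
Q S
( S ) S
( Q S ) S
( ( ) S ) S
( ( ) Q S ) S
( ( ) ( ) S ) S
( ( ) ( ) Q ) S
( ( ) ( ) { } ) S
( ( ) ( ) { } ) Q S
( ( ) ( ) { } ) ( ) S
( ( ) ( ) { } ) ( ) Q
( ( ) ( ) { } ) ( ) { }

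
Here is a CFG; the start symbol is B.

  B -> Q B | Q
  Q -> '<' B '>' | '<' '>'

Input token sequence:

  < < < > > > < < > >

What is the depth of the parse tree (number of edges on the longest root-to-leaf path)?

[B [Q < [B [Q < [B [Q < >]] >]] >] [B [Q < [B [Q < >]] >]]]

6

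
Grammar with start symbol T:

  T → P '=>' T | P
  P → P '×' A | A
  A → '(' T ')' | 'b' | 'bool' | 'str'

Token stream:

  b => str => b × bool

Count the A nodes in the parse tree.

[T [P [A b]] => [T [P [A str]] => [T [P [P [A b]] × [A bool]]]]]

4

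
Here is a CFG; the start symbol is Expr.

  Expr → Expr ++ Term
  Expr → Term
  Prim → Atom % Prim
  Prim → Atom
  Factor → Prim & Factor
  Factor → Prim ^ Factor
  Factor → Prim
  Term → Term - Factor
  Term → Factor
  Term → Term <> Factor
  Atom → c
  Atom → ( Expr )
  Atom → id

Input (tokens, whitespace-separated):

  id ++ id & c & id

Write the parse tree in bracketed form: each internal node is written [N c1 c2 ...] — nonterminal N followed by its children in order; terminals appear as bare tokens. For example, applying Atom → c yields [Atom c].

Expr
Expr ++ Term
Term ++ Term
Factor ++ Term
Prim ++ Term
Atom ++ Term
id ++ Term
id ++ Factor
id ++ Prim & Factor
id ++ Atom & Factor
id ++ id & Factor
id ++ id & Prim & Factor
id ++ id & Atom & Factor
id ++ id & c & Factor
id ++ id & c & Prim
id ++ id & c & Atom
id ++ id & c & id

[Expr [Expr [Term [Factor [Prim [Atom id]]]]] ++ [Term [Factor [Prim [Atom id]] & [Factor [Prim [Atom c]] & [Factor [Prim [Atom id]]]]]]]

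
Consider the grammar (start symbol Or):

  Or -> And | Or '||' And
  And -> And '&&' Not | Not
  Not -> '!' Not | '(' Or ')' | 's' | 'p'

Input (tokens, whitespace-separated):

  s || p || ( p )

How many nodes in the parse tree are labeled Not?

[Or [Or [Or [And [Not s]]] || [And [Not p]]] || [And [Not ( [Or [And [Not p]]] )]]]

4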